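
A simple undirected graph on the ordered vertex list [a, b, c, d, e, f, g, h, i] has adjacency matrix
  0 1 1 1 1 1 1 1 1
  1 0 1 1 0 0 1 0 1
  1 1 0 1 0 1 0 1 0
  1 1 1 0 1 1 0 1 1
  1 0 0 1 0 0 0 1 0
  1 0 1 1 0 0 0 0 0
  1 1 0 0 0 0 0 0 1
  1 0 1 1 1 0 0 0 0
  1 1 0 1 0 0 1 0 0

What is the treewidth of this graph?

3

A width-3 tree decomposition is:
Bags: B1 = {a, b, c, d}  B2 = {a, c, d, h}  B3 = {a, b, d, i}  B4 = {a, b, g, i}  B5 = {a, c, d, f}  B6 = {a, d, e, h}
Tree: B1–B2, B1–B3, B3–B4, B1–B5, B2–B6
Each bag holds 4 vertices, so the decomposition has width 3, which upper-bounds the treewidth. On the other hand G contains the 4-clique {a, d, e, h}. A clique must lie in a single bag of any decomposition, so no decomposition can have width below 3. Combining the bounds, tw(G) = 3.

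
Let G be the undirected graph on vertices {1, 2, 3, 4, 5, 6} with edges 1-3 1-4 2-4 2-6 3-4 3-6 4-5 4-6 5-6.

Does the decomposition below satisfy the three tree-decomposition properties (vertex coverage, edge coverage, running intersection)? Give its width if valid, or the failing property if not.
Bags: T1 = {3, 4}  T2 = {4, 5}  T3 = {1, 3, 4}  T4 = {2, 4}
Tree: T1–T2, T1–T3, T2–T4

A tree decomposition must satisfy three properties: every vertex lies in some bag; for every edge, both endpoints lie together in some bag; and for every vertex, the bags containing it form a connected subtree. Here vertex 6 appears in no bag, so the decomposition is invalid.

No — vertex 6 appears in no bag.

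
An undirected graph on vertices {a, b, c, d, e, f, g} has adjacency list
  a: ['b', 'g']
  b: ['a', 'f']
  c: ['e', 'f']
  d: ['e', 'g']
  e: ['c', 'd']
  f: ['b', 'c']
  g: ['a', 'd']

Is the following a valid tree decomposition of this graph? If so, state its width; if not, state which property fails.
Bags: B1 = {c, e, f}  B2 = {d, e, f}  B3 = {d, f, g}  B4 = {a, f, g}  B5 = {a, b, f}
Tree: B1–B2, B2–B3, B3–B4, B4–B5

Yes; width 2.

Checking the three conditions: (i) the bags cover all of {a, b, c, d, e, f, g}; (ii) for each edge, some bag contains both endpoints; (iii) the bags containing any fixed vertex form a subtree. All hold, so the decomposition is valid with width 3 − 1 = 2.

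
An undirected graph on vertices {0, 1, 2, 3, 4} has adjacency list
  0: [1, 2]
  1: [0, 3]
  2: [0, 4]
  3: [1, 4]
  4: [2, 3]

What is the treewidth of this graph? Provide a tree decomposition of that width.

Treewidth 2.
One optimal decomposition is:
Bags: B1 = {2, 3, 4}  B2 = {1, 2, 3}  B3 = {0, 1, 2}
Tree: B1–B2, B2–B3

Each bag holds 3 vertices, so the decomposition has width 2, which upper-bounds the treewidth. For the lower bound, G contains the cycle 2–4–3–1–0–2, so G is not a forest; only forests have treewidth ≤ 1, hence tw(G) ≥ 2. The upper and lower bounds meet at 2, so that is the treewidth.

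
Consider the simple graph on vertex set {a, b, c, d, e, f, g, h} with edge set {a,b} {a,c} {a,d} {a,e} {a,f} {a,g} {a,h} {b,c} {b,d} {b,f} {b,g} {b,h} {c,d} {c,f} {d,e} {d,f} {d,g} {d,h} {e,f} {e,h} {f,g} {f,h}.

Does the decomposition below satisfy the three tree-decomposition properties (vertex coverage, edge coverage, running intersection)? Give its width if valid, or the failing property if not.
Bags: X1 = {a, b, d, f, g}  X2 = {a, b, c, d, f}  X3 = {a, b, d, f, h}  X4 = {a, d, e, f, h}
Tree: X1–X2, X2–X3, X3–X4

Vertex coverage: the bags together contain {a, b, c, d, e, f, g, h}, the full vertex set. Edge coverage: each edge of G has both endpoints in at least one bag. Running intersection: for every vertex, the bags containing it form a connected subtree. All three properties hold, so this is a valid tree decomposition of width max|bag| − 1 = 4, and hence tw(G) ≤ 4.

Yes; width 4.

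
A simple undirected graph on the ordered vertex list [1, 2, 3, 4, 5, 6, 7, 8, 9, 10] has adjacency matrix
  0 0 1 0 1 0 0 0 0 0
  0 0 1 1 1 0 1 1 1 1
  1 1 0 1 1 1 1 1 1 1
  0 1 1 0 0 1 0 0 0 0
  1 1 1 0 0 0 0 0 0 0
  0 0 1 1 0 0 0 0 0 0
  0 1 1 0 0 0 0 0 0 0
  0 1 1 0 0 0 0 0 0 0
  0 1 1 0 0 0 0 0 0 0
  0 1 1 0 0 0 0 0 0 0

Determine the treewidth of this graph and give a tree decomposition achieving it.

Each bag holds 3 vertices, so the decomposition has width 2, which upper-bounds the treewidth. For the lower bound, the 3 vertices {1, 3, 5} are pairwise adjacent, and any tree decomposition puts a clique entirely inside one bag — forcing width ≥ 2. Hence tw(G) = 2 exactly.

Treewidth 2.
Bags: B1 = {2, 3, 4}  B2 = {2, 3, 9}  B3 = {2, 3, 5}  B4 = {3, 4, 6}  B5 = {1, 3, 5}  B6 = {2, 3, 10}  B7 = {2, 3, 8}  B8 = {2, 3, 7}
Tree: B1–B2, B2–B3, B1–B4, B3–B5, B2–B6, B2–B7, B1–B8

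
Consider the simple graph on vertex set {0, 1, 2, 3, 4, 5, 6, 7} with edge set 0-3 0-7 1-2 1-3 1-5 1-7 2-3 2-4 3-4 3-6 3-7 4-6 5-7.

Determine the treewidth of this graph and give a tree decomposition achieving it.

Treewidth 2.
Bags: B1 = {3, 4, 6}  B2 = {2, 3, 4}  B3 = {1, 2, 3}  B4 = {1, 3, 7}  B5 = {1, 5, 7}  B6 = {0, 3, 7}
Tree: B1–B2, B2–B3, B3–B4, B4–B5, B4–B6

Each bag holds 3 vertices, so the decomposition has width 2, which upper-bounds the treewidth. For the lower bound, the 3 vertices {0, 3, 7} are pairwise adjacent, and any tree decomposition puts a clique entirely inside one bag — forcing width ≥ 2. Therefore the treewidth is 2.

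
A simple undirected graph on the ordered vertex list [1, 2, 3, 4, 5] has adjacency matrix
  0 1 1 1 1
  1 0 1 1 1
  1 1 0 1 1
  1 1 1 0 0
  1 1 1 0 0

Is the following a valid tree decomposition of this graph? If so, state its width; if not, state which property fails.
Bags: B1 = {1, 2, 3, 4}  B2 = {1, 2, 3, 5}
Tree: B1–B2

Checking the three conditions: (i) the bags cover all of {1, 2, 3, 4, 5}; (ii) for each edge, some bag contains both endpoints; (iii) the bags containing any fixed vertex form a subtree. All hold, so the decomposition is valid with width 4 − 1 = 3.

Yes; width 3.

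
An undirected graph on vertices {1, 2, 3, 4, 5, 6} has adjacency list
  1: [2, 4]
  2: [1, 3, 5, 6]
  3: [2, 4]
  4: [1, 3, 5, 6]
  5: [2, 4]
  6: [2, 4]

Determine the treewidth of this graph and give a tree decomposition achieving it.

The largest bag has 3 vertices, giving width 2; this decomposition certifies tw(G) ≤ 2. For the lower bound, G contains the cycle 5–4–1–2–5, so G is not a forest; only forests have treewidth ≤ 1, hence tw(G) ≥ 2. Combining the bounds, tw(G) = 2.

Treewidth 2.
Bags: B1 = {2, 4, 5}  B2 = {1, 2, 4}  B3 = {2, 4, 6}  B4 = {2, 3, 4}
Tree: B1–B2, B2–B3, B3–B4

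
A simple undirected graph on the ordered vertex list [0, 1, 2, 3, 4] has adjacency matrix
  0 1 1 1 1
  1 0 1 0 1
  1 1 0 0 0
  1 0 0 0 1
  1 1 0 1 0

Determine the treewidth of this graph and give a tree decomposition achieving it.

Every bag has size at most 3, so the width is 3 − 1 = 2 and tw(G) ≤ 2. Conversely, {0, 1, 2} is a clique of size 3, and the vertices of any clique must share a bag in every tree decomposition; so some bag has ≥ 3 vertices and tw(G) ≥ 2. The upper and lower bounds meet at 2, so that is the treewidth.

Treewidth 2.
One such decomposition:
Bags: B1 = {0, 1, 2}  B2 = {0, 1, 4}  B3 = {0, 3, 4}
Tree: B1–B2, B2–B3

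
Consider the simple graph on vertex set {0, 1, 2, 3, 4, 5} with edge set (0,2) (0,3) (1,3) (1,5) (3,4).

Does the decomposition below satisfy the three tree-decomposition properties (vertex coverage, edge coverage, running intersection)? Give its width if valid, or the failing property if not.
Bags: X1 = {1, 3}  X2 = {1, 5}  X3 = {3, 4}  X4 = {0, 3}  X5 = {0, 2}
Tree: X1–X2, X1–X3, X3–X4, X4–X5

Yes; width 1.

Vertex coverage: the bags together contain {0, 1, 2, 3, 4, 5}, the full vertex set. Edge coverage: each edge of G has both endpoints in at least one bag. Running intersection: for every vertex, the bags containing it form a connected subtree. All three properties hold, so this is a valid tree decomposition of width max|bag| − 1 = 1, and hence tw(G) ≤ 1.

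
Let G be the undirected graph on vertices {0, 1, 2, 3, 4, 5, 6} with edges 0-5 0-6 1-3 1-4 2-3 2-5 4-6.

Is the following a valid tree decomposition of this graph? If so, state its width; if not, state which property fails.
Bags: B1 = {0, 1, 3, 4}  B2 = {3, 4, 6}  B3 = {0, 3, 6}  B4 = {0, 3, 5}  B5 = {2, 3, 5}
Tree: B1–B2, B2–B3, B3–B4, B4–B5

A tree decomposition must satisfy three properties: every vertex lies in some bag; for every edge, both endpoints lie together in some bag; and for every vertex, the bags containing it form a connected subtree. Here bags containing vertex 0 are not connected in the tree, so the decomposition is invalid.

No — bags containing vertex 0 are not connected in the tree.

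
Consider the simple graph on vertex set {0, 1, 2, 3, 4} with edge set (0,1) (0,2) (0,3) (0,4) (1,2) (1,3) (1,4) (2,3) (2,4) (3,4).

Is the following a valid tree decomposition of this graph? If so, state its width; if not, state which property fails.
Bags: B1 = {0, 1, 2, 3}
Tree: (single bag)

No — vertex 4 appears in no bag.

A tree decomposition must satisfy three properties: every vertex lies in some bag; for every edge, both endpoints lie together in some bag; and for every vertex, the bags containing it form a connected subtree. Here vertex 4 appears in no bag, so the decomposition is invalid.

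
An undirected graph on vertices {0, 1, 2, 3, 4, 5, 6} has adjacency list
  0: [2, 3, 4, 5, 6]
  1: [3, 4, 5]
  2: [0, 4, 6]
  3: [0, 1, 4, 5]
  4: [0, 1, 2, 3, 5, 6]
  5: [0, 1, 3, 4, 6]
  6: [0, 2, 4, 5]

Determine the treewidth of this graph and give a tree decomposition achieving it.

Each bag holds 4 vertices, so the decomposition has width 3, which upper-bounds the treewidth. Conversely, {0, 2, 4, 6} is a clique of size 4, and the vertices of any clique must share a bag in every tree decomposition; so some bag has ≥ 4 vertices and tw(G) ≥ 3. The upper and lower bounds meet at 3, so that is the treewidth.

Treewidth 3.
Bags: B1 = {0, 3, 4, 5}  B2 = {0, 4, 5, 6}  B3 = {1, 3, 4, 5}  B4 = {0, 2, 4, 6}
Tree: B1–B2, B1–B3, B2–B4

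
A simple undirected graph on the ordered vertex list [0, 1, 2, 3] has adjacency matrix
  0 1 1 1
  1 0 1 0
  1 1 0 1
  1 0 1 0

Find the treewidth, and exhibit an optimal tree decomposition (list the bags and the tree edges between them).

Treewidth 2.
Bags: B1 = {0, 2, 3}  B2 = {0, 1, 2}
Tree: B1–B2

Each bag holds 3 vertices, so the decomposition has width 2, which upper-bounds the treewidth. For the lower bound, the 3 vertices {0, 1, 2} are pairwise adjacent, and any tree decomposition puts a clique entirely inside one bag — forcing width ≥ 2. Hence tw(G) = 2 exactly.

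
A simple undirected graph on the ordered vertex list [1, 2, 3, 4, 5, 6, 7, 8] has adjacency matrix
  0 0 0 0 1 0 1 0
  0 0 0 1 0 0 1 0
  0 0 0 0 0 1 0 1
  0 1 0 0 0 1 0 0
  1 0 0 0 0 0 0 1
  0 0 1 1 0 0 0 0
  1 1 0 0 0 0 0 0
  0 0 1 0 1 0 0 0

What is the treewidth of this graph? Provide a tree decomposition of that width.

The largest bag has 3 vertices, giving width 2; this decomposition certifies tw(G) ≤ 2. The edges 8–3–6–4–2–7–1–5–8 form a cycle, so G is not a tree and its treewidth is at least 2. Combining the bounds, tw(G) = 2.

Treewidth 2.
One optimal decomposition is:
Bags: B1 = {3, 6, 8}  B2 = {4, 6, 8}  B3 = {2, 4, 8}  B4 = {2, 7, 8}  B5 = {1, 7, 8}  B6 = {1, 5, 8}
Tree: B1–B2, B2–B3, B3–B4, B4–B5, B5–B6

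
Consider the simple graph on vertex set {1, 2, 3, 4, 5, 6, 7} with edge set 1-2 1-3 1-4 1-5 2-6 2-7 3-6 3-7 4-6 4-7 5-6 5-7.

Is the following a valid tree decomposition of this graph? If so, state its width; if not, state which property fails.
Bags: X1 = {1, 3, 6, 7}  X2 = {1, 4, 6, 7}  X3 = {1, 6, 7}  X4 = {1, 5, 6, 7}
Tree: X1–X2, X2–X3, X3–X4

No — vertex 2 appears in no bag.

A tree decomposition must satisfy three properties: every vertex lies in some bag; for every edge, both endpoints lie together in some bag; and for every vertex, the bags containing it form a connected subtree. Here vertex 2 appears in no bag, so the decomposition is invalid.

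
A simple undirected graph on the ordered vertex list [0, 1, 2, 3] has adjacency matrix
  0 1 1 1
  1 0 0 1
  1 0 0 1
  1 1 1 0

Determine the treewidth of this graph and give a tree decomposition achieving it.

Each bag holds 3 vertices, so the decomposition has width 2, which upper-bounds the treewidth. For the lower bound, the 3 vertices {0, 1, 3} are pairwise adjacent, and any tree decomposition puts a clique entirely inside one bag — forcing width ≥ 2. Hence tw(G) = 2 exactly.

Treewidth 2.
One such decomposition:
Bags: B1 = {0, 2, 3}  B2 = {0, 1, 3}
Tree: B1–B2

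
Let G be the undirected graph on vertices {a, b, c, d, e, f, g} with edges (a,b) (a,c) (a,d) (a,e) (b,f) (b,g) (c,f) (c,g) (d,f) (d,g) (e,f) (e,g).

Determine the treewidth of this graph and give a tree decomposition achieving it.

Treewidth 3.
Bags: B1 = {a, d, f, g}  B2 = {a, b, f, g}  B3 = {a, c, f, g}  B4 = {a, e, f, g}
Tree: B1–B2, B2–B3, B3–B4

Each bag holds 4 vertices, so the decomposition has width 3, which upper-bounds the treewidth. For the lower bound: the 4 vertex sets {a,d}, {b,f}, {g}, {c} are disjoint, each induces a connected subgraph, and every pair is joined by at least one edge of G. Contracting each set to a single vertex therefore yields K_{4} as a minor, and since treewidth is minor-monotone, tw(G) ≥ tw(K_{4}) = 3. Therefore the treewidth is 3.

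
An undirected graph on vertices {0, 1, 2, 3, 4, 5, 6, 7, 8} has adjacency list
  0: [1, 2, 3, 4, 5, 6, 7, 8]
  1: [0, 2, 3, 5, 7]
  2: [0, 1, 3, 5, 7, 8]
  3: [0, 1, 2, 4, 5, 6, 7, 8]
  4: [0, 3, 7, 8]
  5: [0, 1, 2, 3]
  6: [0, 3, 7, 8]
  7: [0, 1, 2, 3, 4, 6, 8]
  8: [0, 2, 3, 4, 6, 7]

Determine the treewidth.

A width-4 tree decomposition is:
Bags: B1 = {0, 2, 3, 7, 8}  B2 = {0, 1, 2, 3, 7}  B3 = {0, 3, 4, 7, 8}  B4 = {0, 1, 2, 3, 5}  B5 = {0, 3, 6, 7, 8}
Tree: B1–B2, B1–B3, B2–B4, B3–B5
The largest bag has 5 vertices, giving width 4; this decomposition certifies tw(G) ≤ 4. On the other hand G contains the 5-clique {0, 1, 2, 3, 5}. A clique must lie in a single bag of any decomposition, so no decomposition can have width below 4. Combining the bounds, tw(G) = 4.

4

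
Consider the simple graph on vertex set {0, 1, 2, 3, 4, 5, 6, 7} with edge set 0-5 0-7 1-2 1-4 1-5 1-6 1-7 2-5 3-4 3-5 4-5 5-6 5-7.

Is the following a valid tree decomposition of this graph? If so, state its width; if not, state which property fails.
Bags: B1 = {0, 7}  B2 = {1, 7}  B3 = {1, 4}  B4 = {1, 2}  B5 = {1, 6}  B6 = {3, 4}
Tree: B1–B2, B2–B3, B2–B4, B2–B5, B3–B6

No — vertex 5 appears in no bag.

A tree decomposition must satisfy three properties: every vertex lies in some bag; for every edge, both endpoints lie together in some bag; and for every vertex, the bags containing it form a connected subtree. Here vertex 5 appears in no bag, so the decomposition is invalid.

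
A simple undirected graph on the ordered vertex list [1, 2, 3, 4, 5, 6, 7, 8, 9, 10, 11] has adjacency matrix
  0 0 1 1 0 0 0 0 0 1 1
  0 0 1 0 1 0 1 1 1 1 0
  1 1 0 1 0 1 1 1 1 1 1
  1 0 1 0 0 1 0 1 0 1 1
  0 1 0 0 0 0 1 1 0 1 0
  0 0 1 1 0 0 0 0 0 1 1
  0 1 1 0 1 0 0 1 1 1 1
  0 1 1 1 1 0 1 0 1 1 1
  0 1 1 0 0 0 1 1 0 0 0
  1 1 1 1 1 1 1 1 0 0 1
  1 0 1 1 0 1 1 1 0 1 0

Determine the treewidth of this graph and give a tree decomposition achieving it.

Treewidth 4.
One such decomposition:
Bags: B1 = {3, 7, 8, 10, 11}  B2 = {2, 3, 7, 8, 10}  B3 = {2, 3, 7, 8, 9}  B4 = {3, 4, 8, 10, 11}  B5 = {2, 5, 7, 8, 10}  B6 = {3, 4, 6, 10, 11}  B7 = {1, 3, 4, 10, 11}
Tree: B1–B2, B2–B3, B1–B4, B2–B5, B4–B6, B6–B7

The largest bag has 5 vertices, giving width 4; this decomposition certifies tw(G) ≤ 4. Conversely, {2, 3, 7, 8, 9} is a clique of size 5, and the vertices of any clique must share a bag in every tree decomposition; so some bag has ≥ 5 vertices and tw(G) ≥ 4. Hence tw(G) = 4 exactly.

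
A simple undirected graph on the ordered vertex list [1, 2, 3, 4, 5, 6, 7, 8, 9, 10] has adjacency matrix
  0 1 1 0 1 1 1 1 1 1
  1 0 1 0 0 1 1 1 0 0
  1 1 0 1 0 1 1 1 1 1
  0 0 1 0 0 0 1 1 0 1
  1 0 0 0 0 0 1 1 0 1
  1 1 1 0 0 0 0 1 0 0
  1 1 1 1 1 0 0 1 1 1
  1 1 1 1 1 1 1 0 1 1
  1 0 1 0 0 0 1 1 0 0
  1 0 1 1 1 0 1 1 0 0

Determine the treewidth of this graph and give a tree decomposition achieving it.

The largest bag has 5 vertices, giving width 4; this decomposition certifies tw(G) ≤ 4. On the other hand G contains the 5-clique {1, 2, 3, 6, 8}. A clique must lie in a single bag of any decomposition, so no decomposition can have width below 4. Therefore the treewidth is 4.

Treewidth 4.
One such decomposition:
Bags: B1 = {1, 3, 7, 8, 10}  B2 = {1, 2, 3, 7, 8}  B3 = {1, 5, 7, 8, 10}  B4 = {3, 4, 7, 8, 10}  B5 = {1, 3, 7, 8, 9}  B6 = {1, 2, 3, 6, 8}
Tree: B1–B2, B1–B3, B1–B4, B1–B5, B2–B6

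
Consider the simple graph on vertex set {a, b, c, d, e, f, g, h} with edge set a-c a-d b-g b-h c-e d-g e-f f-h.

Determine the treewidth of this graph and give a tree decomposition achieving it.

Treewidth 2.
One such decomposition:
Bags: B1 = {a, c, d}  B2 = {c, d, e}  B3 = {d, e, f}  B4 = {d, f, h}  B5 = {b, d, h}  B6 = {b, d, g}
Tree: B1–B2, B2–B3, B3–B4, B4–B5, B5–B6

Each bag holds 3 vertices, so the decomposition has width 2, which upper-bounds the treewidth. The edges d–a–c–e–f–h–b–g–d form a cycle, so G is not a tree and its treewidth is at least 2. Therefore the treewidth is 2.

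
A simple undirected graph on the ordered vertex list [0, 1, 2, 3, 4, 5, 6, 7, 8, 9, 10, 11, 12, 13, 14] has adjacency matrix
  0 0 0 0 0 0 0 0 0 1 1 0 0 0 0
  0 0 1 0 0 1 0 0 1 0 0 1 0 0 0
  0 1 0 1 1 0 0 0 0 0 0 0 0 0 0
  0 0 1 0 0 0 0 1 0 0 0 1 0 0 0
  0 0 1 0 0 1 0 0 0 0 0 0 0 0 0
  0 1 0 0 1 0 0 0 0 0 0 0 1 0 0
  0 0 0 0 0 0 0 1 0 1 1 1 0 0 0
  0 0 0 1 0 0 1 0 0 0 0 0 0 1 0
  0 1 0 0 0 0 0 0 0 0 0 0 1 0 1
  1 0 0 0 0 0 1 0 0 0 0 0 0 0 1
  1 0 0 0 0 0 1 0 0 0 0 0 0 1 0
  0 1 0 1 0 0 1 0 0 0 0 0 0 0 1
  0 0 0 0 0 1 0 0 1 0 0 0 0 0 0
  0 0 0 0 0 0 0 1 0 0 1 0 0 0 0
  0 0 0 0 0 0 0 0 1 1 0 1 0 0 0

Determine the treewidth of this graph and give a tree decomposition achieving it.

Treewidth 3.
One optimal decomposition is:
Bags: B1 = {0, 9, 10, 13}  B2 = {6, 9, 10, 13}  B3 = {6, 7, 9, 13}  B4 = {6, 7, 9, 14}  B5 = {6, 7, 11, 14}  B6 = {3, 7, 11, 14}  B7 = {3, 8, 11, 14}  B8 = {1, 3, 8, 11}  B9 = {1, 2, 3, 8}  B10 = {1, 2, 8, 12}  B11 = {1, 2, 5, 12}  B12 = {2, 4, 5, 12}
Tree: B1–B2, B2–B3, B3–B4, B4–B5, B5–B6, B6–B7, B7–B8, B8–B9, B9–B10, B10–B11, B11–B12

Every bag has size at most 4, so the width is 4 − 1 = 3 and tw(G) ≤ 3. For the lower bound: the 4 vertex sets {0,10,13}, {9}, {6}, {3,7,11,14} are disjoint, each induces a connected subgraph, and every pair is joined by at least one edge of G. Contracting each set to a single vertex therefore yields K_{4} as a minor, and since treewidth is minor-monotone, tw(G) ≥ tw(K_{4}) = 3. Combining the bounds, tw(G) = 3.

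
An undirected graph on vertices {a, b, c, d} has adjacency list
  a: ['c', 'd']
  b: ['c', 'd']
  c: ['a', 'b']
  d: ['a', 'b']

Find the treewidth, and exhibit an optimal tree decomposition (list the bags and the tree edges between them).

Each bag holds 3 vertices, so the decomposition has width 2, which upper-bounds the treewidth. For the lower bound, G contains the cycle c–b–d–a–c, so G is not a forest; only forests have treewidth ≤ 1, hence tw(G) ≥ 2. Hence tw(G) = 2 exactly.

Treewidth 2.
One optimal decomposition is:
Bags: B1 = {b, c, d}  B2 = {a, c, d}
Tree: B1–B2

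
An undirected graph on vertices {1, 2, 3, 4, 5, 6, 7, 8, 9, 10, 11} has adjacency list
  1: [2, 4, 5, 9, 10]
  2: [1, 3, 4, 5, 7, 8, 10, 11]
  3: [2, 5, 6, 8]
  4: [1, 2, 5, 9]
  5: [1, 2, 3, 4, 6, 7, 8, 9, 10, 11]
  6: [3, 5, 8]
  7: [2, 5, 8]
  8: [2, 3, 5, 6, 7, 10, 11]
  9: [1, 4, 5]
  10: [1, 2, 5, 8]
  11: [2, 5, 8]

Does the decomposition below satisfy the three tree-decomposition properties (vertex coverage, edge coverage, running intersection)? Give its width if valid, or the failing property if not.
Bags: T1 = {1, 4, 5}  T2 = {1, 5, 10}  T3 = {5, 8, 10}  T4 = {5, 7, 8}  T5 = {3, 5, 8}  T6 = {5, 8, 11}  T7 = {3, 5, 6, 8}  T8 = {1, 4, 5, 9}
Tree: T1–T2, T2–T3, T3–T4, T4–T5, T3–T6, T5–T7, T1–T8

No — vertex 2 appears in no bag.

A tree decomposition must satisfy three properties: every vertex lies in some bag; for every edge, both endpoints lie together in some bag; and for every vertex, the bags containing it form a connected subtree. Here vertex 2 appears in no bag, so the decomposition is invalid.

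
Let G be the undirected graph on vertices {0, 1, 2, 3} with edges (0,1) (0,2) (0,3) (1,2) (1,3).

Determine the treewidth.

2

A width-2 tree decomposition is:
Bags: B1 = {0, 1, 3}  B2 = {0, 1, 2}
Tree: B1–B2
The largest bag has 3 vertices, giving width 2; this decomposition certifies tw(G) ≤ 2. On the other hand G contains the 3-clique {0, 1, 2}. A clique must lie in a single bag of any decomposition, so no decomposition can have width below 2. Combining the bounds, tw(G) = 2.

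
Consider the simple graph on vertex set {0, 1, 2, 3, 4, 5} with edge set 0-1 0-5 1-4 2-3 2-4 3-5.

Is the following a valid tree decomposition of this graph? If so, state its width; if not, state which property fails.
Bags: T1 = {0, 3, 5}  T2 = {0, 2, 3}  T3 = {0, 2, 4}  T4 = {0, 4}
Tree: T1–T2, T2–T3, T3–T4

No — vertex 1 appears in no bag.

A tree decomposition must satisfy three properties: every vertex lies in some bag; for every edge, both endpoints lie together in some bag; and for every vertex, the bags containing it form a connected subtree. Here vertex 1 appears in no bag, so the decomposition is invalid.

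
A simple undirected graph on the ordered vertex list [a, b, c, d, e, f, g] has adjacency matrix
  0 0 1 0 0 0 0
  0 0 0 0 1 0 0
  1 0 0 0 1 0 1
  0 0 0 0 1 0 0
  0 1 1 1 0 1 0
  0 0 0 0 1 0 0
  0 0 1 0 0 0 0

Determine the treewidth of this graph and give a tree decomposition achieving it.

The largest bag has 2 vertices, giving width 1; this decomposition certifies tw(G) ≤ 1. Any graph with an edge has treewidth ≥ 1, and G has the edge c–a. Hence tw(G) = 1 exactly.

Treewidth 1.
Bags: B1 = {a, c}  B2 = {c, g}  B3 = {c, e}  B4 = {b, e}  B5 = {e, f}  B6 = {d, e}
Tree: B1–B2, B1–B3, B3–B4, B4–B5, B3–B6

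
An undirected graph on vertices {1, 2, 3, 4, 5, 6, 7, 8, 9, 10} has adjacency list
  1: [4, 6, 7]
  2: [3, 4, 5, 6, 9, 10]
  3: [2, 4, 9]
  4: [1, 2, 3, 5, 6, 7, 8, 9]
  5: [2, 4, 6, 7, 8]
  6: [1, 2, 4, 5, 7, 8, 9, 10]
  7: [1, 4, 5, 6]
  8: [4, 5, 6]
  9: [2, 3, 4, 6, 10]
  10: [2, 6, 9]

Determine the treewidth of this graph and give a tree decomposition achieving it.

Treewidth 3.
One such decomposition:
Bags: B1 = {2, 4, 5, 6}  B2 = {2, 4, 6, 9}  B3 = {2, 6, 9, 10}  B4 = {4, 5, 6, 8}  B5 = {2, 3, 4, 9}  B6 = {4, 5, 6, 7}  B7 = {1, 4, 6, 7}
Tree: B1–B2, B2–B3, B1–B4, B2–B5, B1–B6, B6–B7

Each bag holds 4 vertices, so the decomposition has width 3, which upper-bounds the treewidth. On the other hand G contains the 4-clique {2, 6, 9, 10}. A clique must lie in a single bag of any decomposition, so no decomposition can have width below 3. The upper and lower bounds meet at 3, so that is the treewidth.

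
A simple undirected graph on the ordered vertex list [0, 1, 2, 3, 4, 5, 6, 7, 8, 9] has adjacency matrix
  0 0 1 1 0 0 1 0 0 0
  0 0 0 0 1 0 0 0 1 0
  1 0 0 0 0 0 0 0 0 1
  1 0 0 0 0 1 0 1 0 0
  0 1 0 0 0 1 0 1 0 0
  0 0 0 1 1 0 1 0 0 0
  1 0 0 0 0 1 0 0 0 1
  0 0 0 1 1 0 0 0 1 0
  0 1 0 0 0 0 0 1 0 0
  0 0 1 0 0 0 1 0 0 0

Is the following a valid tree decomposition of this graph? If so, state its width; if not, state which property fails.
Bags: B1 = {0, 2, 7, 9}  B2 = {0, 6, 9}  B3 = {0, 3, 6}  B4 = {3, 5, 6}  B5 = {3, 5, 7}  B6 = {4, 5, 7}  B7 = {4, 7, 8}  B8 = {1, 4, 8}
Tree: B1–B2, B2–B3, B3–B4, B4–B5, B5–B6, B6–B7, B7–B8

No — bags containing vertex 7 are not connected in the tree.

A tree decomposition must satisfy three properties: every vertex lies in some bag; for every edge, both endpoints lie together in some bag; and for every vertex, the bags containing it form a connected subtree. Here bags containing vertex 7 are not connected in the tree, so the decomposition is invalid.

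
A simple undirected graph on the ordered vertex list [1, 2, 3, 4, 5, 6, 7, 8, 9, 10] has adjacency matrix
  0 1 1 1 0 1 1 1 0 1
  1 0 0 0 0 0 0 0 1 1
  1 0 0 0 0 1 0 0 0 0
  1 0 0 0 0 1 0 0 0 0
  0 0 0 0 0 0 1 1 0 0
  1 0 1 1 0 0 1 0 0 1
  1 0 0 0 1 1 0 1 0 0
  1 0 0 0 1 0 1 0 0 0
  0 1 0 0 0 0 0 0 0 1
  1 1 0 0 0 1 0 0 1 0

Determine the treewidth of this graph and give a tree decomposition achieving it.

Treewidth 2.
Bags: B1 = {1, 6, 7}  B2 = {1, 6, 10}  B3 = {1, 2, 10}  B4 = {2, 9, 10}  B5 = {1, 7, 8}  B6 = {1, 3, 6}  B7 = {1, 4, 6}  B8 = {5, 7, 8}
Tree: B1–B2, B2–B3, B3–B4, B1–B5, B2–B6, B6–B7, B5–B8

The largest bag has 3 vertices, giving width 2; this decomposition certifies tw(G) ≤ 2. Conversely, {1, 7, 8} is a clique of size 3, and the vertices of any clique must share a bag in every tree decomposition; so some bag has ≥ 3 vertices and tw(G) ≥ 2. Therefore the treewidth is 2.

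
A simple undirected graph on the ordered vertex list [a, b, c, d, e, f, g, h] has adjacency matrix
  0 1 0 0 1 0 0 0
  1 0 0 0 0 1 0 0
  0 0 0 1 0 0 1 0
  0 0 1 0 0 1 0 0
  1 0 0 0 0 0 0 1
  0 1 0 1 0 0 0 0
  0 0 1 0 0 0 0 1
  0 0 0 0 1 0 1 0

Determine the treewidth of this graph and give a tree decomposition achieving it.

Treewidth 2.
One optimal decomposition is:
Bags: B1 = {c, g, h}  B2 = {c, d, h}  B3 = {d, f, h}  B4 = {b, f, h}  B5 = {a, b, h}  B6 = {a, e, h}
Tree: B1–B2, B2–B3, B3–B4, B4–B5, B5–B6

The largest bag has 3 vertices, giving width 2; this decomposition certifies tw(G) ≤ 2. For the lower bound, G contains the cycle h–g–c–d–f–b–a–e–h, so G is not a forest; only forests have treewidth ≤ 1, hence tw(G) ≥ 2. The upper and lower bounds meet at 2, so that is the treewidth.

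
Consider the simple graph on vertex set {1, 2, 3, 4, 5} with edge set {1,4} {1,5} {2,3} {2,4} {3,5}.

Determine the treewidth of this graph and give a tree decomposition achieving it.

Every bag has size at most 3, so the width is 3 − 1 = 2 and tw(G) ≤ 2. For the lower bound, G contains the cycle 4–2–3–5–1–4, so G is not a forest; only forests have treewidth ≤ 1, hence tw(G) ≥ 2. Combining the bounds, tw(G) = 2.

Treewidth 2.
One optimal decomposition is:
Bags: B1 = {2, 3, 4}  B2 = {3, 4, 5}  B3 = {1, 4, 5}
Tree: B1–B2, B2–B3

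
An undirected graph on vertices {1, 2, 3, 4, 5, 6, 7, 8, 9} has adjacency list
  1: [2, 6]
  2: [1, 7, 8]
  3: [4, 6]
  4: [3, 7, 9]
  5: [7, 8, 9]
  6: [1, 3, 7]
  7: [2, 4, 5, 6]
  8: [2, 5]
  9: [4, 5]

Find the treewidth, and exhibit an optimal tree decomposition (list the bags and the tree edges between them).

Treewidth 3.
One such decomposition:
Bags: B1 = {4, 5, 8, 9}  B2 = {4, 5, 7, 8}  B3 = {2, 4, 7, 8}  B4 = {2, 3, 4, 7}  B5 = {2, 3, 6, 7}  B6 = {1, 2, 3, 6}
Tree: B1–B2, B2–B3, B3–B4, B4–B5, B5–B6

Each bag holds 4 vertices, so the decomposition has width 3, which upper-bounds the treewidth. For the lower bound: the 4 vertex sets {5,8,9}, {4}, {7}, {1,2,3,6} are disjoint, each induces a connected subgraph, and every pair is joined by at least one edge of G. Contracting each set to a single vertex therefore yields K_{4} as a minor, and since treewidth is minor-monotone, tw(G) ≥ tw(K_{4}) = 3. Therefore the treewidth is 3.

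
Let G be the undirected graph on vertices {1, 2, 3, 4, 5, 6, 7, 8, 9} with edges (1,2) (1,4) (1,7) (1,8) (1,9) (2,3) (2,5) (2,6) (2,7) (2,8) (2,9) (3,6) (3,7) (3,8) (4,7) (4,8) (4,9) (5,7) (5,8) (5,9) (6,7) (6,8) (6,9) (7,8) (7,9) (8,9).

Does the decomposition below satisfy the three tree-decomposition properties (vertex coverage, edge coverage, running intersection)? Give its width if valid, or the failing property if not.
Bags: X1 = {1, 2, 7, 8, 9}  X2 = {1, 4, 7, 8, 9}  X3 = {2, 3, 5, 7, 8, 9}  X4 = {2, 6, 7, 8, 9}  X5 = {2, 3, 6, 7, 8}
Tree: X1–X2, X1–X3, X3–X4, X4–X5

A tree decomposition must satisfy three properties: every vertex lies in some bag; for every edge, both endpoints lie together in some bag; and for every vertex, the bags containing it form a connected subtree. Here bags containing vertex 3 are not connected in the tree, so the decomposition is invalid.

No — bags containing vertex 3 are not connected in the tree.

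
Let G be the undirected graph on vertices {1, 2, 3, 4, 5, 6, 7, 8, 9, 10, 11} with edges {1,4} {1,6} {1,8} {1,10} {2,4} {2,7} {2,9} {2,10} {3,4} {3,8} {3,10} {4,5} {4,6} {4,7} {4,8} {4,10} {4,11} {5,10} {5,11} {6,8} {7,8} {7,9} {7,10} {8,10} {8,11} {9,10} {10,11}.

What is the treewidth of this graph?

3

A width-3 tree decomposition is:
Bags: B1 = {3, 4, 8, 10}  B2 = {1, 4, 8, 10}  B3 = {4, 7, 8, 10}  B4 = {4, 8, 10, 11}  B5 = {2, 4, 7, 10}  B6 = {4, 5, 10, 11}  B7 = {2, 7, 9, 10}  B8 = {1, 4, 6, 8}
Tree: B1–B2, B1–B3, B2–B4, B3–B5, B4–B6, B5–B7, B2–B8
Every bag has size at most 4, so the width is 4 − 1 = 3 and tw(G) ≤ 3. On the other hand G contains the 4-clique {2, 7, 9, 10}. A clique must lie in a single bag of any decomposition, so no decomposition can have width below 3. Combining the bounds, tw(G) = 3.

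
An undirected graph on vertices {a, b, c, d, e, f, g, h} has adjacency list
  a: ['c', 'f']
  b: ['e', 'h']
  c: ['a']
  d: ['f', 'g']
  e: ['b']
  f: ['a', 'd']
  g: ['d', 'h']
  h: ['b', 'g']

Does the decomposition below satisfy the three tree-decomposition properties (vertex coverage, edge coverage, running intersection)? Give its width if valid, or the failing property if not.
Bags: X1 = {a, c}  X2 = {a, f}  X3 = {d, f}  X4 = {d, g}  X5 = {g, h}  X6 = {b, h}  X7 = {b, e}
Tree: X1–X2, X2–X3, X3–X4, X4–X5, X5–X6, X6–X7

Vertex coverage: the bags together contain {a, b, c, d, e, f, g, h}, the full vertex set. Edge coverage: each edge of G has both endpoints in at least one bag. Running intersection: for every vertex, the bags containing it form a connected subtree. All three properties hold, so this is a valid tree decomposition of width max|bag| − 1 = 1, and hence tw(G) ≤ 1.

Yes; width 1.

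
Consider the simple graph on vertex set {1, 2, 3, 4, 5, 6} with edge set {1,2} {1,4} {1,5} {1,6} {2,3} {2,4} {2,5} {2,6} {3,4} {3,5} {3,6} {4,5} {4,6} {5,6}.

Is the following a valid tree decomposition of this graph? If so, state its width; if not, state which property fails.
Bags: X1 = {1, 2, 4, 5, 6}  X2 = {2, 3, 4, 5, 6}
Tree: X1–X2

Vertex coverage: the bags together contain {1, 2, 3, 4, 5, 6}, the full vertex set. Edge coverage: each edge of G has both endpoints in at least one bag. Running intersection: for every vertex, the bags containing it form a connected subtree. All three properties hold, so this is a valid tree decomposition of width max|bag| − 1 = 4, and hence tw(G) ≤ 4.

Yes; width 4.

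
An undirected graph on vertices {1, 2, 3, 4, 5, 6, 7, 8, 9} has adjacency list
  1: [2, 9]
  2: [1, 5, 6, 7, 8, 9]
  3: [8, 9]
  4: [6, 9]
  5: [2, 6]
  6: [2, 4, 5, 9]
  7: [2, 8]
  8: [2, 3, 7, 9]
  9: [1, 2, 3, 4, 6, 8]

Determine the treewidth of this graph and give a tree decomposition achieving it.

Every bag has size at most 3, so the width is 3 − 1 = 2 and tw(G) ≤ 2. On the other hand G contains the 3-clique {2, 8, 9}. A clique must lie in a single bag of any decomposition, so no decomposition can have width below 2. Hence tw(G) = 2 exactly.

Treewidth 2.
One optimal decomposition is:
Bags: B1 = {2, 6, 9}  B2 = {2, 8, 9}  B3 = {2, 5, 6}  B4 = {3, 8, 9}  B5 = {2, 7, 8}  B6 = {1, 2, 9}  B7 = {4, 6, 9}
Tree: B1–B2, B1–B3, B2–B4, B2–B5, B1–B6, B1–B7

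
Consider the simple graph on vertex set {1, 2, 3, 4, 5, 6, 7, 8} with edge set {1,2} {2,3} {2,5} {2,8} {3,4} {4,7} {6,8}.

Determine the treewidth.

1

A width-1 tree decomposition is:
Bags: B1 = {2, 3}  B2 = {3, 4}  B3 = {2, 5}  B4 = {4, 7}  B5 = {2, 8}  B6 = {1, 2}  B7 = {6, 8}
Tree: B1–B2, B1–B3, B2–B4, B1–B5, B5–B6, B5–B7
Every bag has size at most 2, so the width is 2 − 1 = 1 and tw(G) ≤ 1. Since G has at least one edge (e.g. 3–2), it is not an edgeless graph, so tw(G) ≥ 1. The upper and lower bounds meet at 1, so that is the treewidth.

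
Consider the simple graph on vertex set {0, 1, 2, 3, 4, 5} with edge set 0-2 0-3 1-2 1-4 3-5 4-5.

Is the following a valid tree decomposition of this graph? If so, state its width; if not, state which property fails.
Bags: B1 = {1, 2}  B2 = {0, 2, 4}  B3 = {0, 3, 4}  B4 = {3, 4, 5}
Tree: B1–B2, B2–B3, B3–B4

No — edge (4,1) lies in no bag.

A tree decomposition must satisfy three properties: every vertex lies in some bag; for every edge, both endpoints lie together in some bag; and for every vertex, the bags containing it form a connected subtree. Here edge (4,1) lies in no bag, so the decomposition is invalid.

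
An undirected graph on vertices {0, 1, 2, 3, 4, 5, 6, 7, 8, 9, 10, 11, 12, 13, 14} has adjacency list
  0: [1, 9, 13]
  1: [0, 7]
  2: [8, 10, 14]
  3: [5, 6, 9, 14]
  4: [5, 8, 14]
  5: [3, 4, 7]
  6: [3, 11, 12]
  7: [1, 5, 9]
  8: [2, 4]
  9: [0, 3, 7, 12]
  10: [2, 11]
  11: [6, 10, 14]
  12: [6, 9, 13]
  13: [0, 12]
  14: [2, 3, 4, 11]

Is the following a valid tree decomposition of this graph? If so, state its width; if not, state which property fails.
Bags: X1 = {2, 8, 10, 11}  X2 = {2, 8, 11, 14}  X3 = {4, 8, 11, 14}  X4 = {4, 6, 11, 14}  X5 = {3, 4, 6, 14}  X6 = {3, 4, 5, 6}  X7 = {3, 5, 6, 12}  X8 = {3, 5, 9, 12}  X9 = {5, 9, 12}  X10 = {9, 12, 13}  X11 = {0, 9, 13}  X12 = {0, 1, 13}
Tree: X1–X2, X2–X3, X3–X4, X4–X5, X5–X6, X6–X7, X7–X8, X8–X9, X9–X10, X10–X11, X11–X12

A tree decomposition must satisfy three properties: every vertex lies in some bag; for every edge, both endpoints lie together in some bag; and for every vertex, the bags containing it form a connected subtree. Here vertex 7 appears in no bag, so the decomposition is invalid.

No — vertex 7 appears in no bag.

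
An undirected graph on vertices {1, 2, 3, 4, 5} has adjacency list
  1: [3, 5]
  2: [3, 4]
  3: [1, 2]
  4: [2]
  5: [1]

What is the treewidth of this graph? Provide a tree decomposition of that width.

Every bag has size at most 2, so the width is 2 − 1 = 1 and tw(G) ≤ 1. G has an edge, so its treewidth is at least 1. The upper and lower bounds meet at 1, so that is the treewidth.

Treewidth 1.
One optimal decomposition is:
Bags: B1 = {1, 5}  B2 = {1, 3}  B3 = {2, 3}  B4 = {2, 4}
Tree: B1–B2, B2–B3, B3–B4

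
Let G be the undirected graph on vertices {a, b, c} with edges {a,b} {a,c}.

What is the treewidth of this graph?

A width-1 tree decomposition is:
Bags: B1 = {a, c}  B2 = {a, b}
Tree: B1–B2
Every bag has size at most 2, so the width is 2 − 1 = 1 and tw(G) ≤ 1. Since G has at least one edge (e.g. a–c), it is not an edgeless graph, so tw(G) ≥ 1. Hence tw(G) = 1 exactly.

1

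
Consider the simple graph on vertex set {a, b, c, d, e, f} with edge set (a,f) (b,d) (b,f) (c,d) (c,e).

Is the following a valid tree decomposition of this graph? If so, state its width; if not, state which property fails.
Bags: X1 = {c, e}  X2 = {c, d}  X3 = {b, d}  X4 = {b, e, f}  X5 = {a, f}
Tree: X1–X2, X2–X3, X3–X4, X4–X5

No — bags containing vertex e are not connected in the tree.

A tree decomposition must satisfy three properties: every vertex lies in some bag; for every edge, both endpoints lie together in some bag; and for every vertex, the bags containing it form a connected subtree. Here bags containing vertex e are not connected in the tree, so the decomposition is invalid.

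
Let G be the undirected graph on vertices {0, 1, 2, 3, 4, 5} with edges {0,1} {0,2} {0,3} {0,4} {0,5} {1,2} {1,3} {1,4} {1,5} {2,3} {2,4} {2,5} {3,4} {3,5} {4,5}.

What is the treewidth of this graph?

A width-5 tree decomposition is:
Bags: B1 = {0, 1, 2, 3, 4, 5}
Tree: (single bag)
With just one bag of size 6, the width is 6 − 1 = 5, so tw(G) ≤ 5. On the other hand G contains the 6-clique {0, 1, 2, 3, 4, 5}. A clique must lie in a single bag of any decomposition, so no decomposition can have width below 5. Therefore the treewidth is 5.

5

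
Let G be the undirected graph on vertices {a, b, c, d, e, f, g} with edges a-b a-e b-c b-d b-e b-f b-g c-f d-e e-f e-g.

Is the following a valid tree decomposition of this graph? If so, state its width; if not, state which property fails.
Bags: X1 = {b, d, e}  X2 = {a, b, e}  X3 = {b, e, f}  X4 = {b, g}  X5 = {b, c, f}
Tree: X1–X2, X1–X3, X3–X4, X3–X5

No — edge (e,g) lies in no bag.

A tree decomposition must satisfy three properties: every vertex lies in some bag; for every edge, both endpoints lie together in some bag; and for every vertex, the bags containing it form a connected subtree. Here edge (e,g) lies in no bag, so the decomposition is invalid.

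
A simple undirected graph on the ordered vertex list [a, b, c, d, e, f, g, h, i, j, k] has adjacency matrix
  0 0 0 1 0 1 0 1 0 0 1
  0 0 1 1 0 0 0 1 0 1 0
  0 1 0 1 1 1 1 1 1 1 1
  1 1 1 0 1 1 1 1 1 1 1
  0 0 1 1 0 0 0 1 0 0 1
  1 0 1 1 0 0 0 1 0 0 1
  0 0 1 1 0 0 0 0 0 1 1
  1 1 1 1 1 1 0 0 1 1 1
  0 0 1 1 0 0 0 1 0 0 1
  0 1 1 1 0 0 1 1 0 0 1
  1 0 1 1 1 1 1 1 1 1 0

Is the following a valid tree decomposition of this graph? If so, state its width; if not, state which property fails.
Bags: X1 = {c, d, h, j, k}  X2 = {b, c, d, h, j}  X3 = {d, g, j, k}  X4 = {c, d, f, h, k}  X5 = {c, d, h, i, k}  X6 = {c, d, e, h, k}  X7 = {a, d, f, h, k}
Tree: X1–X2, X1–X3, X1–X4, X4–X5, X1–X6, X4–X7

No — edge (c,g) lies in no bag.

A tree decomposition must satisfy three properties: every vertex lies in some bag; for every edge, both endpoints lie together in some bag; and for every vertex, the bags containing it form a connected subtree. Here edge (c,g) lies in no bag, so the decomposition is invalid.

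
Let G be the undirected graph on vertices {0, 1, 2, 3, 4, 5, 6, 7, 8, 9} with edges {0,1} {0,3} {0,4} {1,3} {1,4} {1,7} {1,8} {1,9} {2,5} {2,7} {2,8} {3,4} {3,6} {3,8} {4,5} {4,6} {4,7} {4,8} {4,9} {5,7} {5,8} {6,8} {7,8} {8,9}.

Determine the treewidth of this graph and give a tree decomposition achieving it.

The largest bag has 4 vertices, giving width 3; this decomposition certifies tw(G) ≤ 3. For the lower bound, the 4 vertices {2, 5, 7, 8} are pairwise adjacent, and any tree decomposition puts a clique entirely inside one bag — forcing width ≥ 3. Therefore the treewidth is 3.

Treewidth 3.
One optimal decomposition is:
Bags: B1 = {1, 3, 4, 8}  B2 = {1, 4, 7, 8}  B3 = {4, 5, 7, 8}  B4 = {1, 4, 8, 9}  B5 = {0, 1, 3, 4}  B6 = {2, 5, 7, 8}  B7 = {3, 4, 6, 8}
Tree: B1–B2, B2–B3, B1–B4, B1–B5, B3–B6, B1–B7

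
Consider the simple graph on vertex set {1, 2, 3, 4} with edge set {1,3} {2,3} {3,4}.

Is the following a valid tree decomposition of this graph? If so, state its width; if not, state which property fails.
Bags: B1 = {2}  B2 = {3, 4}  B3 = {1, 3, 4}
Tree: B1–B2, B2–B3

No — edge (3,2) lies in no bag.

A tree decomposition must satisfy three properties: every vertex lies in some bag; for every edge, both endpoints lie together in some bag; and for every vertex, the bags containing it form a connected subtree. Here edge (3,2) lies in no bag, so the decomposition is invalid.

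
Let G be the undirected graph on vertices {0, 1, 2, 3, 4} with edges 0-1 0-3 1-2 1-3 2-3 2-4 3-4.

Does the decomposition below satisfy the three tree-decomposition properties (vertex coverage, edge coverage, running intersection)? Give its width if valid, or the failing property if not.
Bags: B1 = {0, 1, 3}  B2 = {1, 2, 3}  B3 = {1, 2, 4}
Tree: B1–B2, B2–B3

A tree decomposition must satisfy three properties: every vertex lies in some bag; for every edge, both endpoints lie together in some bag; and for every vertex, the bags containing it form a connected subtree. Here edge (3,4) lies in no bag, so the decomposition is invalid.

No — edge (3,4) lies in no bag.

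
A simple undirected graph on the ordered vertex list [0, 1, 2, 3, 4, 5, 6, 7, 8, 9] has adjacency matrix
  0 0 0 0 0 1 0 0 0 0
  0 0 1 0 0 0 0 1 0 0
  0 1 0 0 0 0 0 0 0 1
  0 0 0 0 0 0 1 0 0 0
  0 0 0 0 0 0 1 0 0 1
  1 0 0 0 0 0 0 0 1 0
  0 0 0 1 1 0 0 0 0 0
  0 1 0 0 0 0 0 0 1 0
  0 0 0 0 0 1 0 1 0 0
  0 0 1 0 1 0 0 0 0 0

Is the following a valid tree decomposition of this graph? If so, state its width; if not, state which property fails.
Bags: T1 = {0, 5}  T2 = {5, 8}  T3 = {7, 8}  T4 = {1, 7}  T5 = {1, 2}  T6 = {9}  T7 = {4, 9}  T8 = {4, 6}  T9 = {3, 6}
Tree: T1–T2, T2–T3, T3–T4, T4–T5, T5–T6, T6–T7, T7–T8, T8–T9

No — edge (2,9) lies in no bag.

A tree decomposition must satisfy three properties: every vertex lies in some bag; for every edge, both endpoints lie together in some bag; and for every vertex, the bags containing it form a connected subtree. Here edge (2,9) lies in no bag, so the decomposition is invalid.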